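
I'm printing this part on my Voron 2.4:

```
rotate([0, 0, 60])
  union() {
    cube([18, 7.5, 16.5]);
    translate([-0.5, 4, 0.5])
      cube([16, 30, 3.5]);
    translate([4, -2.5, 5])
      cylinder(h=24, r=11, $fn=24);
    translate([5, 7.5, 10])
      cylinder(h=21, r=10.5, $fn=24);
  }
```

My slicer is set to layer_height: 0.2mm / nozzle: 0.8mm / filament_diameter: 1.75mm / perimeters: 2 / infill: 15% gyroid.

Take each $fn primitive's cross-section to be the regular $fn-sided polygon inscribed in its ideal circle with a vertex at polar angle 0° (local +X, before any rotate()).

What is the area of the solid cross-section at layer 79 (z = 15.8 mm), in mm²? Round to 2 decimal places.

590.22 mm²

At z = 15.8 mm: the cube is present — its section is the full 18×7.5 rectangle (area 135.00 mm²); the cube at (-0.5, 4) is not intersected at this z (z outside [0.5, 4]); the r=11 cylinder at (4, -2.5) gives a regular 24-gon of circumradius 11 (constant along its height) (area = (24/2)·11.000²·sin(360°/24) = 375.81 mm²); the r=10.5 cylinder at (5, 7.5) contributes a regular 24-gon of circumradius 10.5 (area = (24/2)·10.500²·sin(360°/24) = 342.42 mm²); Merging all regions: the regions partially overlap — summed areas 853.22 mm² minus the doubly-counted overlap 263.01 mm² gives 590.22 mm² — area = 590.22 mm²; (whole slice rotated 60° about Z — lengths, areas and connectivity unchanged). Overall, the cross-section is a single solid region. Net area = 590.22 mm².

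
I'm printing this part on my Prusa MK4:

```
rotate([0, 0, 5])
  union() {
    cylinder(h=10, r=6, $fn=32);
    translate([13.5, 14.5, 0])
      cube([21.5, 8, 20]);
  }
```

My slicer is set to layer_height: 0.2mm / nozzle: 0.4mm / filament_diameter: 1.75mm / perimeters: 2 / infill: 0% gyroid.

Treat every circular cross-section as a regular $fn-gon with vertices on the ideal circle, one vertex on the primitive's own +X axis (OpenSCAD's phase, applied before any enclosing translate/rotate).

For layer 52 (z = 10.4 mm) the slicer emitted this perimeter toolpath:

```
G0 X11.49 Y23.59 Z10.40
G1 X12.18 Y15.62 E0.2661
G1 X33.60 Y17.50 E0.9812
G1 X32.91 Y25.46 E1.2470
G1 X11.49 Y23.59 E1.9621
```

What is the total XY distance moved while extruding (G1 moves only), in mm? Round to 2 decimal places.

Sum the Euclidean lengths of each G1 segment: total = 58.99 mm.

58.99 mm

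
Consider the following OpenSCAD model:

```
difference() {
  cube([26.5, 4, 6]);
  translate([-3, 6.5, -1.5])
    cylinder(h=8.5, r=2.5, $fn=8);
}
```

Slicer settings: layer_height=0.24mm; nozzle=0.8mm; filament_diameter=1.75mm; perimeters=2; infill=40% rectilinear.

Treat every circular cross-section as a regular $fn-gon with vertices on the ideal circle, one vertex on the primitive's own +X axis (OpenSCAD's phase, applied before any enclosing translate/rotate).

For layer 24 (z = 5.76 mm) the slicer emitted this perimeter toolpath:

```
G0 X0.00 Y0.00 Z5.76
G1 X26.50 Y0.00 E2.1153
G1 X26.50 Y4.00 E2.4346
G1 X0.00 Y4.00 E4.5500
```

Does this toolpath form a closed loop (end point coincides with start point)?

Start point (G0): (0.00, 0.00). End point (last G1): the path does not return to the start — open.

no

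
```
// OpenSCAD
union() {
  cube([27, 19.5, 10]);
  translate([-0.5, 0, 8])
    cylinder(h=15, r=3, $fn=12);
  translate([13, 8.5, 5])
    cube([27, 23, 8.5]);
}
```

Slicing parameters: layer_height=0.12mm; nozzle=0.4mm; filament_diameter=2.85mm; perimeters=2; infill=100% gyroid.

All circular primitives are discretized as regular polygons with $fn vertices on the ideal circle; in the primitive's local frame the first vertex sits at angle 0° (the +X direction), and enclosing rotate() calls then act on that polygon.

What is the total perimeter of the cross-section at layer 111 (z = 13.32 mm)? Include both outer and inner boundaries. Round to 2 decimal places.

At z = 13.32 mm: the cube is not intersected at this z (z outside [0, 10]); the cylinder at (-0.5, 0): section is a regular 12-gon, circumradius r=3 (perimeter = 2·12·3.000·sin(180°/12) = 18.63 mm); the cube at (13, 8.5) (footprint 27×23) is included at this height (perimeter 100.00 mm); Merging all regions: the 2 present regions are separate (no shared area or edge), so areas and boundary lengths simply add and each stays a separate island — boundary = 118.63 mm. Overall, the cross-section has 2 separate islands. Total boundary length (outer) = 118.63 mm.

118.63 mm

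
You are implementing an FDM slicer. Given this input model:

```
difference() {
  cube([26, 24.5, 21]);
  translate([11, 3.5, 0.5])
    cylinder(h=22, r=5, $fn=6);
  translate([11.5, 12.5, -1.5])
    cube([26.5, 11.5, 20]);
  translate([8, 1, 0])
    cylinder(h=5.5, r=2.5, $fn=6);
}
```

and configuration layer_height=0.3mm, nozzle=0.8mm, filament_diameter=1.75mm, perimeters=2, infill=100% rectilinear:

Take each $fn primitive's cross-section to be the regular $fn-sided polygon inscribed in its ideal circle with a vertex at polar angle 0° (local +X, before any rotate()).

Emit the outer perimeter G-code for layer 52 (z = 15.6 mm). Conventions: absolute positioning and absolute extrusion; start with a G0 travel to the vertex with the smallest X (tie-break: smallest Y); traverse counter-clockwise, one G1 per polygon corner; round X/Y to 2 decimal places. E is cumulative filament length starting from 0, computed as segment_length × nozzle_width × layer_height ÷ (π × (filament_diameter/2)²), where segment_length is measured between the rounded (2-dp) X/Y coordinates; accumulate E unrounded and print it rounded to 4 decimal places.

At z = 15.6 mm: the 26×24.5 cube contributes its full rectangle; the r=5 cylinder at (11, 3.5) contributes a regular 6-gon of circumradius 5; the 26.5×11.5 cube at (11.5, 12.5) contributes its full rectangle; the cylinder at (8, 1) is absent (z outside [0, 5.5]); Subtracting the remaining from the first: starting from the 26×24.5 cube, the r=5 cylinder at (11, 3.5) partially overlaps it — only the 60.40 mm² overlap (of its 64.95 mm²) is removed, clipping the outline; the 26.5×11.5 cube at (11.5, 12.5) partially overlaps it — only the 166.75 mm² overlap (of its 304.75 mm²) is removed, clipping the outline — 1 connected region. The outline is a single polygon with 14 vertices. Extrusion per mm of travel: 0.8 × 0.3 / (π × 0.875²) = 0.099780. Accumulating E over each segment gives final E = 14.6799.

G0 X0.00 Y0.00 Z15.60
G1 X8.02 Y0.00 E0.8002
G1 X6.00 Y3.50 E1.2035
G1 X8.50 Y7.83 E1.7024
G1 X13.50 Y7.83 E2.2013
G1 X16.00 Y3.50 E2.7001
G1 X13.98 Y0.00 E3.1034
G1 X26.00 Y0.00 E4.3027
G1 X26.00 Y12.50 E5.5500
G1 X11.50 Y12.50 E6.9968
G1 X11.50 Y24.00 E8.1443
G1 X26.00 Y24.00 E9.5911
G1 X26.00 Y24.50 E9.6410
G1 X0.00 Y24.50 E12.2353
G1 X0.00 Y0.00 E14.6799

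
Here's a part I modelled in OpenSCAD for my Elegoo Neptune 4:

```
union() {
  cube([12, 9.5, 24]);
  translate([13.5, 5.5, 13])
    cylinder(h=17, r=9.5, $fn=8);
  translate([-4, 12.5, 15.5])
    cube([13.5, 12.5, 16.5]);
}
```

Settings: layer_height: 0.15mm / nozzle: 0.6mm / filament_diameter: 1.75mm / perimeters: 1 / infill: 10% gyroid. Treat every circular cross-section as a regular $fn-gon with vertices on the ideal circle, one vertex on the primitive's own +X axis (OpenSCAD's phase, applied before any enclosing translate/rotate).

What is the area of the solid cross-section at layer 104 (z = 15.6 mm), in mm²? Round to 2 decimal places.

470.74 mm²

At z = 15.6 mm: the 12×9.5 cube contributes its full rectangle (area 114.00 mm²); the r=9.5 cylinder at (13.5, 5.5) contributes a regular 8-gon of circumradius 9.5 (area = (8/2)·9.500²·sin(360°/8) = 255.27 mm²); the cube at (-4, 12.5) (footprint 13.5×12.5) is included at this height (area 168.75 mm²); Combining (union): the regions partially overlap — summed areas 538.02 mm² minus the doubly-counted overlap 67.28 mm² gives 470.74 mm² — area = 470.74 mm². Overall, the cross-section is a single solid region. Net area = 470.74 mm².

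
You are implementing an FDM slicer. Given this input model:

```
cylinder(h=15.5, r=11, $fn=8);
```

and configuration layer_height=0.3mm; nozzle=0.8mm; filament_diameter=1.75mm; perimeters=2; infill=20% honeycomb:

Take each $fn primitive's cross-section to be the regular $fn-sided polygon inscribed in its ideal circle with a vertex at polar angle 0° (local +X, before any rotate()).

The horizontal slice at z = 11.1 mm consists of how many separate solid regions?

At z = 11.1 mm: the r=11 cylinder gives a regular 8-gon of circumradius 11 (constant along its height). The result has 1 disconnected region.

1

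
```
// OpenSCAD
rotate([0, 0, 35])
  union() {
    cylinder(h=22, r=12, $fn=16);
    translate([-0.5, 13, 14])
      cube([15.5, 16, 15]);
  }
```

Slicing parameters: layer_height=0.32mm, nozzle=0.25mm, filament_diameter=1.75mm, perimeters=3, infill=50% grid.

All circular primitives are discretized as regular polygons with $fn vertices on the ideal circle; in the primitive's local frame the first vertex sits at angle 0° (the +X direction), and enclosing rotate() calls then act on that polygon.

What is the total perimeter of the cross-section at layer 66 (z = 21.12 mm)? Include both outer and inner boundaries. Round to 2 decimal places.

At z = 21.12 mm: the r=12 cylinder contributes a regular 16-gon of circumradius 12 (perimeter = 2·16·12.000·sin(180°/16) = 74.91 mm); the cube at (-0.5, 13) is present — its section is the full 15.5×16 rectangle (perimeter 63.00 mm); Taking the union: the 2 present regions are separate (no shared area or edge), so areas and boundary lengths simply add and each stays a separate island — boundary = 137.91 mm; (whole slice rotated 35° about Z — lengths, areas and connectivity unchanged). Overall, the cross-section has 2 separate islands. Total boundary length (outer) = 137.91 mm.

137.91 mm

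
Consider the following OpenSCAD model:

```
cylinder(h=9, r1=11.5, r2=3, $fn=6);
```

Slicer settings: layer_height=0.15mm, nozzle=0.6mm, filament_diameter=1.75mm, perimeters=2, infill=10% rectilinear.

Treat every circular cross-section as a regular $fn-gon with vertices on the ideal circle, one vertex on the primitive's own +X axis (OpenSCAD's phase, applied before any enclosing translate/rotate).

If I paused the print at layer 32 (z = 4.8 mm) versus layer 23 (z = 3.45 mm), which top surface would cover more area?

Layer 32 (z = 4.8): the cone: at t=0.533 of its height the radius interpolates to r₁+(r₂−r₁)t = 6.967, giving a regular 6-gon of that circumradius (area = (6/2)·6.967²·sin(360°/6) = 126.10 mm²). So its area = 126.10 mm². Layer 23 (z = 3.45): the cone (r1=11.5→r2=3) has section circumradius 8.242 here — a regular 6-gon (area = (6/2)·8.242²·sin(360°/6) = 176.47 mm²). So its area = 176.47 mm². Layer 23 is larger (176.47 vs 126.10 mm²).

layer 23 (z = 3.45 mm)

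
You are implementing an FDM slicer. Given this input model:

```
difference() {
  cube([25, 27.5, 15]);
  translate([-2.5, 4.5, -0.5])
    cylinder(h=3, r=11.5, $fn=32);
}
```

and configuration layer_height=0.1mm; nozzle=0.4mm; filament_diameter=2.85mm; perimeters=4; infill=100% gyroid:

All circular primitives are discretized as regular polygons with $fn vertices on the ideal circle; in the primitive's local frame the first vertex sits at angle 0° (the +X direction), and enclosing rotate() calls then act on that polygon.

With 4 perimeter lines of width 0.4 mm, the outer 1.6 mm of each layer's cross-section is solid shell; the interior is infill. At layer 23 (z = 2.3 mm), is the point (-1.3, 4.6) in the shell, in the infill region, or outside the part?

outside

At z = 2.3 mm: the 25×27.5 cube contributes its full rectangle; the cylinder at (-2.5, 4.5): section is a regular 32-gon, circumradius r=11.5; After the difference (first − rest): starting from the 25×27.5 cube, the r=11.5 cylinder at (-2.5, 4.5) partially overlaps it — only the 113.75 mm² overlap (of its 412.81 mm²) is removed, clipping the outline — 1 connected region. Overall, the cross-section is a single solid region. The nearest boundary edge runs (9.00, 4.50)→(8.78, 6.74); distance from the point to it = 10.24 mm. The point is not inside any of the regions above, so it lies outside the cross-section (10.24 mm from the nearest boundary).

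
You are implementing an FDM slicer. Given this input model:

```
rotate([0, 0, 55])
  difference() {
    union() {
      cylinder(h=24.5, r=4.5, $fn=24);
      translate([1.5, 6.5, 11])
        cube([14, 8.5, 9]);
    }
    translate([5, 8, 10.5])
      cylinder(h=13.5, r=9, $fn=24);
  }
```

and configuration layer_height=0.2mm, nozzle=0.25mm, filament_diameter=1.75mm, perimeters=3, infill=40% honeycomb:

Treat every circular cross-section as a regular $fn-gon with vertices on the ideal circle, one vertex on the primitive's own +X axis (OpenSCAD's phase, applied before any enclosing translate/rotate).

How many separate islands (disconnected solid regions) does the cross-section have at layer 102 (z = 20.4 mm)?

1

At z = 20.4 mm: the cylinder: section is a regular 24-gon, circumradius r=4.5; the cube at (1.5, 6.5) is absent (z outside [11, 20]); Merging all regions: only the r=4.5 cylinder is present, so the union is just that shape — 1 connected region; the cylinder at (5, 8): section is a regular 24-gon, circumradius r=9; Taking the first minus the rest: starting from that combined region, the r=9 cylinder at (5, 8) partially overlaps it — only the 23.93 mm² overlap (of its 251.57 mm²) is removed, clipping the outline — 1 connected region; (whole slice rotated 55° about Z — lengths, areas and connectivity unchanged). Overall, the cross-section is a single solid region. Island count = 1.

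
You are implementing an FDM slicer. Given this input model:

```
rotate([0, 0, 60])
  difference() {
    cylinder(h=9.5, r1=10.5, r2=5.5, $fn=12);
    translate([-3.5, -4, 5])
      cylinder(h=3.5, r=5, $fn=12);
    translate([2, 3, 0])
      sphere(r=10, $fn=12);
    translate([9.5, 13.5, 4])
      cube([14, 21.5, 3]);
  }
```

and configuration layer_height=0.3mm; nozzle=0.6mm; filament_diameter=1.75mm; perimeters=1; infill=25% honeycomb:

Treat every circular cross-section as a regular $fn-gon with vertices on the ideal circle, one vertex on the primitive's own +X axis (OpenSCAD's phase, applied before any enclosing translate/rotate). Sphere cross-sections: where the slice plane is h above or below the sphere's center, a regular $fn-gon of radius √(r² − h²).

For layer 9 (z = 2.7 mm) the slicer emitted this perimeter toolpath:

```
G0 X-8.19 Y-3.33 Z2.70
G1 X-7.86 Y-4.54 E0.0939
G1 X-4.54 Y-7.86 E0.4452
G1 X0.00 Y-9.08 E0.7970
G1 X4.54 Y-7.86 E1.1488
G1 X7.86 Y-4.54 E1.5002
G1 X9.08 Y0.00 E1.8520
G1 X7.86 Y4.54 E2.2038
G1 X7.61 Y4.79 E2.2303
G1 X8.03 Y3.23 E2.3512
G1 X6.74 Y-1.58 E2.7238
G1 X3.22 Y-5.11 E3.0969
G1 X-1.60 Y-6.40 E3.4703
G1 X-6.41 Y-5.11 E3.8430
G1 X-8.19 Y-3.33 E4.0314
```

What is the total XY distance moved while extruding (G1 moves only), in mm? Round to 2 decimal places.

53.87 mm

Sum the Euclidean lengths of each G1 segment: total = 53.87 mm.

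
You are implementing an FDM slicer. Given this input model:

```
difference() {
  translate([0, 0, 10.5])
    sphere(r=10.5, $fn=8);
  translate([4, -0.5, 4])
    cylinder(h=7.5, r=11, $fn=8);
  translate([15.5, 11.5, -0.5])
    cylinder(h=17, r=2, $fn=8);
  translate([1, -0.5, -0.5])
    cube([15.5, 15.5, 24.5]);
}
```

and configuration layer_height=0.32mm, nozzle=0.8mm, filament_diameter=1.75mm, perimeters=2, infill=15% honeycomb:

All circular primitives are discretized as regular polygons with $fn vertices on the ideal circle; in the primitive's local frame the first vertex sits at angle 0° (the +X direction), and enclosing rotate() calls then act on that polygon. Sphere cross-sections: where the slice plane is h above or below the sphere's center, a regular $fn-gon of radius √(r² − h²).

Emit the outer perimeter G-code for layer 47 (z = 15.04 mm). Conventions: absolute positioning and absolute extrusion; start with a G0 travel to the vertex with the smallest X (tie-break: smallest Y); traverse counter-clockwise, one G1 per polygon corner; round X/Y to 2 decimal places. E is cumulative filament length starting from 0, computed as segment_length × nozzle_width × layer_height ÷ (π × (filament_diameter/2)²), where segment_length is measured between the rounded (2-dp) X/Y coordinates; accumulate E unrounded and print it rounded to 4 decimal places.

At z = 15.04 mm: the r=10.5 sphere slices to a regular 8-gon of circumradius 9.468 (√(r²−h²) with h=4.54 from center); the cylinder at (4, -0.5) does not reach this height (z outside [4, 11.5]); the r=2 cylinder at (15.5, 11.5) gives a regular 8-gon of circumradius 2 (constant along its height); the 15.5×15.5 cube at (1, -0.5) contributes its full rectangle; Subtracting the remaining from the first: starting from the r=10.5 sphere, the r=2 cylinder at (15.5, 11.5) misses the remaining region (no effect); the 15.5×15.5 cube at (1, -0.5) partially overlaps it — only the 58.31 mm² overlap (of its 240.25 mm²) is removed, clipping the outline — 1 connected region. The outline is a single polygon with 9 vertices. Extrusion per mm of travel: 0.8 × 0.32 / (π × 0.875²) = 0.106432. Accumulating E over each segment gives final E = 6.5797.

G0 X-9.47 Y0.00 Z15.04
G1 X-6.69 Y-6.69 E0.7711
G1 X0.00 Y-9.47 E1.5421
G1 X6.69 Y-6.69 E2.3132
G1 X9.26 Y-0.50 E3.0265
G1 X1.00 Y-0.50 E3.9057
G1 X1.00 Y9.05 E4.9221
G1 X0.00 Y9.47 E5.0375
G1 X-6.69 Y6.69 E5.8086
G1 X-9.47 Y0.00 E6.5797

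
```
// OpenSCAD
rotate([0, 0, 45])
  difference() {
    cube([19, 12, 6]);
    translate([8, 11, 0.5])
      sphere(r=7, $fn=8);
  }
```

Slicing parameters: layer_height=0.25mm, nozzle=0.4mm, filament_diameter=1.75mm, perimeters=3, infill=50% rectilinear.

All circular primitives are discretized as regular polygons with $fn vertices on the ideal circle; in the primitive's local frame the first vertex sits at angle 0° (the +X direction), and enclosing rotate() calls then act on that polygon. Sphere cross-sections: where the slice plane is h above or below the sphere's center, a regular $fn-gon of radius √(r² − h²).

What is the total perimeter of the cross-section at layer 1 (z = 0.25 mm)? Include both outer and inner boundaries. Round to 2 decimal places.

72.42 mm

At z = 0.25 mm: the cube (footprint 19×12) is included at this height (perimeter 62.00 mm); the r=7 sphere at (8, 11) slices to a regular 8-gon of circumradius 6.996 (√(r²−h²) with h=0.25 from center) (perimeter = 2·8·6.996·sin(180°/8) = 42.83 mm); Taking the first minus the rest: starting from the 19×12 cube, the r=7 sphere at (8, 11) partially overlaps it — only the 82.78 mm² overlap (of its 138.42 mm²) is removed, clipping the outline — boundary = 72.42 mm; (rotated 45° about Z; rotation is an isometry so areas/perimeters/island counts are preserved). Overall, the cross-section is a single solid region. Total boundary length (outer) = 72.42 mm.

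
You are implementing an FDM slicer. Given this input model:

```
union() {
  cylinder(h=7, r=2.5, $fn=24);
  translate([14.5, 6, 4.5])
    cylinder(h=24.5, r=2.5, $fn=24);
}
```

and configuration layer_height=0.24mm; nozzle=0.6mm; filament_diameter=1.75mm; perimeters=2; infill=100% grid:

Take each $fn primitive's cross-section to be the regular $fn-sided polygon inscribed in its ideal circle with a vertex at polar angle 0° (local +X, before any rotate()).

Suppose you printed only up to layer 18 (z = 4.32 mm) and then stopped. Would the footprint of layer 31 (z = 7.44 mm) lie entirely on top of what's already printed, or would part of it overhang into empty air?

part overhangs

Compare the two slices. At z = 4.32: the r=2.5 cylinder contributes a regular 24-gon of circumradius 2.5 (area = (24/2)·2.500²·sin(360°/24) = 19.41 mm²); the cylinder at (14.5, 6) does not reach this height (z outside [4.5, 29]); Taking the union: only the r=2.5 cylinder is present, so the union is just that shape — area = 19.41 mm². At z = 7.44: the cylinder is absent (z outside [0, 7]); the cylinder at (14.5, 6): section is a regular 24-gon, circumradius r=2.5 (area = (24/2)·2.500²·sin(360°/24) = 19.41 mm²); Combining (union): only the r=2.5 cylinder at (14.5, 6) is present, so the union is just that shape — area = 19.41 mm². Checking containment: at z = 7.44 the cross-section extends beyond the z = 4.32 cross-section by about 19.41 mm².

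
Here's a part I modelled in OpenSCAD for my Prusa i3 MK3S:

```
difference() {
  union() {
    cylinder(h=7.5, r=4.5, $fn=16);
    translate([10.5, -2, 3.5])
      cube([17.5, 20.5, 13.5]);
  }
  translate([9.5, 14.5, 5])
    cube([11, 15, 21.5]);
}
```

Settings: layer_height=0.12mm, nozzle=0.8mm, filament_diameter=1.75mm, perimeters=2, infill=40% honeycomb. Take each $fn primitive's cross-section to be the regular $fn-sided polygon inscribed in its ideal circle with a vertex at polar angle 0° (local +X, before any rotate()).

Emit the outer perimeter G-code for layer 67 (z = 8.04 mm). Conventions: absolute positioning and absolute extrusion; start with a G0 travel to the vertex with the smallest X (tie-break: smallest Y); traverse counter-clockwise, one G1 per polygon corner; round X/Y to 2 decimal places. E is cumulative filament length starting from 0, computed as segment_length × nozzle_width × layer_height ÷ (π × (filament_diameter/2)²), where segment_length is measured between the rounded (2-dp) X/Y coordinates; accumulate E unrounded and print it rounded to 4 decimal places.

G0 X10.50 Y-2.00 Z8.04
G1 X28.00 Y-2.00 E0.6985
G1 X28.00 Y18.50 E1.5167
G1 X20.50 Y18.50 E1.8160
G1 X20.50 Y14.50 E1.9757
G1 X10.50 Y14.50 E2.3748
G1 X10.50 Y-2.00 E3.0333

At z = 8.04 mm: the cylinder is not intersected at this z (z outside [0, 7.5]); the cube at (10.5, -2) (footprint 17.5×20.5) is included at this height; Taking the union: only the 17.5×20.5 cube at (10.5, -2) is present, so the union is just that shape — 1 connected region; the cube at (9.5, 14.5) is present — its section is the full 11×15 rectangle; Taking the first minus the rest: starting from the result so far, the 11×15 cube at (9.5, 14.5) partially overlaps it — only the 40.00 mm² overlap (of its 165.00 mm²) is removed, clipping the outline — 1 connected region. The outline is a single polygon with 6 vertices. Extrusion per mm of travel: 0.8 × 0.12 / (π × 0.875²) = 0.039912. Accumulating E over each segment gives final E = 3.0333.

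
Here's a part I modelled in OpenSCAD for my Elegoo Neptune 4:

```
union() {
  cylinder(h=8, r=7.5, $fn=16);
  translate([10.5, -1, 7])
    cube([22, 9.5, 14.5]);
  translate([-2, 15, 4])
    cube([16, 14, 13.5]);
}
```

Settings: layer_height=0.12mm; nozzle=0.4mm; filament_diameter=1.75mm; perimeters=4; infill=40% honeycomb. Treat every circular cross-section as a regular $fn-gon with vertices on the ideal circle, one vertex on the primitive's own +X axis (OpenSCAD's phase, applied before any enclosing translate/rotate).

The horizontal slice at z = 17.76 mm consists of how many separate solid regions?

1

At z = 17.76 mm: the cylinder is not intersected at this z (z outside [0, 8]); the 22×9.5 cube at (10.5, -1) contributes its full rectangle; the cube at (-2, 15) does not reach this height (z outside [4, 17.5]); Taking the union: only the 22×9.5 cube at (10.5, -1) is present, so the union is just that shape — 1 connected region. The result has 1 disconnected region.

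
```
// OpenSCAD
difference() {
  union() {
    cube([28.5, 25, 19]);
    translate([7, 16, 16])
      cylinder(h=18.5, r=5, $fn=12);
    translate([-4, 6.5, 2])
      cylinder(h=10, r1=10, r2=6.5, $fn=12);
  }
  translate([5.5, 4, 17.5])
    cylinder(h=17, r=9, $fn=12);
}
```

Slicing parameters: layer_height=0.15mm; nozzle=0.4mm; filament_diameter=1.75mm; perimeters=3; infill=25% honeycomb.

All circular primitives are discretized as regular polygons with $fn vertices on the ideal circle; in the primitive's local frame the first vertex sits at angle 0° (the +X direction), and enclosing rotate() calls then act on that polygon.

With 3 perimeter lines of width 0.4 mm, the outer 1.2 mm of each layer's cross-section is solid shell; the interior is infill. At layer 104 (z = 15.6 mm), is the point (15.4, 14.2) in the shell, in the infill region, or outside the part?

infill

At z = 15.6 mm: the cube (footprint 28.5×25) is included at this height; the cylinder at (7, 16) is absent (z outside [16, 34.5]); the cone at (-4, 6.5) is absent (z outside [2, 12]); Combining (union): only the 28.5×25 cube is present, so the union is just that shape — 1 connected region; the cylinder at (5.5, 4) is not intersected at this z (z outside [17.5, 34.5]); After the difference (first − rest): none of the subtracted shapes is present at this height, so that combined region is unchanged — 1 connected region. Overall, the cross-section is a single solid region. The nearest boundary edge runs (28.50, 25.00)→(0.00, 25.00); distance from the point to it = 10.80 mm. The point is inside the cross-section and 10.80 mm from the nearest boundary — more than the 1.2 mm shell width (3 × 0.4), so it's in the infill interior.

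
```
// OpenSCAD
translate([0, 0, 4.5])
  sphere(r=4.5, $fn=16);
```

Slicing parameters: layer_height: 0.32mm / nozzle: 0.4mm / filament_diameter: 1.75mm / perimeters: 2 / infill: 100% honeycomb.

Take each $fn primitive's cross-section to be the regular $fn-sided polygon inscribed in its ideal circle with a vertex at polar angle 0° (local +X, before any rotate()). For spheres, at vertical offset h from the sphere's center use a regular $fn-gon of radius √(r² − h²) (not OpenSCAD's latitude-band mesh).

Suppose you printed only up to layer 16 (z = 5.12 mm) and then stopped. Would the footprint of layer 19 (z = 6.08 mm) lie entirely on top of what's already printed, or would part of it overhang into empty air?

Compare the two slices. At z = 5.12: the r=4.5 sphere contributes a regular 16-gon of circumradius √(4.5²−0.62²) = 4.457 (area = (16/2)·4.457²·sin(360°/16) = 60.82 mm²). At z = 6.08: the sphere: section is a regular 16-gon, circumradius = √(r²−h²) = √(4.5²−1.58²) = 4.214 (area = (16/2)·4.214²·sin(360°/16) = 54.35 mm²). Checking containment: the cross-section at z = 6.08 is a subset of the cross-section at z = 5.12.

entirely on top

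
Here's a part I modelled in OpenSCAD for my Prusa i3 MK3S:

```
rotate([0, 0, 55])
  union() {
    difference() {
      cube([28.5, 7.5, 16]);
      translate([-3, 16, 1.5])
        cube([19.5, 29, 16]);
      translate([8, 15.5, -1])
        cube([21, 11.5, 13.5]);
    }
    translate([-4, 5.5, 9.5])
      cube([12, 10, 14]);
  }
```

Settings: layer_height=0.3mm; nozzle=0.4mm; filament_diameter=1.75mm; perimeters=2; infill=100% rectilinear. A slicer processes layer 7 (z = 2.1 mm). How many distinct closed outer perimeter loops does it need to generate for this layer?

At z = 2.1 mm: the cube (footprint 28.5×7.5) is included at this height; the cube at (-3, 16) is present — its section is the full 19.5×29 rectangle; the 21×11.5 cube at (8, 15.5) contributes its full rectangle; Taking the first minus the rest: starting from the 28.5×7.5 cube, the 19.5×29 cube at (-3, 16) misses the remaining region (no effect); the 21×11.5 cube at (8, 15.5) misses the remaining region (no effect) — 1 connected region; the cube at (-4, 5.5) is not intersected at this z (z outside [9.5, 23.5]); Combining (union): only that combined region is present, so the union is just that shape — 1 connected region; (rotated 55° about Z; rotation is an isometry so areas/perimeters/island counts are preserved). The result has 1 disconnected region.

1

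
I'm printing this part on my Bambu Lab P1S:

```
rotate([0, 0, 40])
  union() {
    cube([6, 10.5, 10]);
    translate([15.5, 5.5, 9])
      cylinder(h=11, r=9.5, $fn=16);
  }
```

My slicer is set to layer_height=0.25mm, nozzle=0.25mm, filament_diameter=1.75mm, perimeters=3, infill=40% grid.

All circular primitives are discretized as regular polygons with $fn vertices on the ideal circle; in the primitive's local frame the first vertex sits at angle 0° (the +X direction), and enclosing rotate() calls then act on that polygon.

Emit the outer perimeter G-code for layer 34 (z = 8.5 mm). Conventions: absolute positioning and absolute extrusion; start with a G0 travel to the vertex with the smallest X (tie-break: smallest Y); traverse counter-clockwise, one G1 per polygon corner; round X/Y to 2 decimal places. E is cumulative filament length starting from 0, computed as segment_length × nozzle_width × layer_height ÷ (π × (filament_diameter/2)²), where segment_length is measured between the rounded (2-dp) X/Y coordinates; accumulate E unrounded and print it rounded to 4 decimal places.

At z = 8.5 mm: the cube is present — its section is the full 6×10.5 rectangle; the cylinder at (15.5, 5.5) is absent (z outside [9, 20]); Merging all regions: only the 6×10.5 cube is present, so the union is just that shape — 1 connected region; (rotated 40° about Z; rotation is an isometry so areas/perimeters/island counts are preserved). The outline is a single polygon with 4 vertices. Extrusion per mm of travel: 0.25 × 0.25 / (π × 0.875²) = 0.025984. Accumulating E over each segment gives final E = 0.8576.

G0 X-6.75 Y8.04 Z8.50
G1 X0.00 Y0.00 E0.2728
G1 X4.60 Y3.86 E0.4288
G1 X-2.15 Y11.90 E0.7016
G1 X-6.75 Y8.04 E0.8576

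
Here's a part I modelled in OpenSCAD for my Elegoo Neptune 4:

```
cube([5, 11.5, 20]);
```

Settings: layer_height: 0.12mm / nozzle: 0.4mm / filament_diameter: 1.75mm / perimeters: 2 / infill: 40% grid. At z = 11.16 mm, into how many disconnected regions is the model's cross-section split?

At z = 11.16 mm: the 5×11.5 cube contributes its full rectangle. The result has 1 disconnected region.

1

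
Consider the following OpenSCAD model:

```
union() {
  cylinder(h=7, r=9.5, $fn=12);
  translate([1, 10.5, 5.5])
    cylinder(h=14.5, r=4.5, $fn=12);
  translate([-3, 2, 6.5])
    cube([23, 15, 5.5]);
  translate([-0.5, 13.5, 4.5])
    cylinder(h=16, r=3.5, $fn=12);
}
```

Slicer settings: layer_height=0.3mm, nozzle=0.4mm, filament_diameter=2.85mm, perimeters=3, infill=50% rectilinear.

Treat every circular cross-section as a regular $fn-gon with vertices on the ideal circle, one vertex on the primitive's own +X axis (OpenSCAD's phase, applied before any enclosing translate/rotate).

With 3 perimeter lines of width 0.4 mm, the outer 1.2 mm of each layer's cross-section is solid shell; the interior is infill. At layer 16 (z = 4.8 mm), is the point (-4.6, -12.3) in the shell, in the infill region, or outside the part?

At z = 4.8 mm: the cylinder: section is a regular 12-gon, circumradius r=9.5; the cylinder at (1, 10.5) does not reach this height (z outside [5.5, 20]); the cube at (-3, 2) is not intersected at this z (z outside [6.5, 12]); the r=3.5 cylinder at (-0.5, 13.5) gives a regular 12-gon of circumradius 3.5 (constant along its height); Merging all regions: the 2 present regions are separate (no shared area or edge), so areas and boundary lengths simply add and each stays a separate island — 2 connected regions. Overall, the cross-section has 2 separate islands. The nearest boundary edge runs (-0.00, -9.50)→(-4.75, -8.23); distance from the point to it = 3.90 mm. The point is not inside any of the regions above, so it lies outside the cross-section (3.90 mm from the nearest boundary).

outside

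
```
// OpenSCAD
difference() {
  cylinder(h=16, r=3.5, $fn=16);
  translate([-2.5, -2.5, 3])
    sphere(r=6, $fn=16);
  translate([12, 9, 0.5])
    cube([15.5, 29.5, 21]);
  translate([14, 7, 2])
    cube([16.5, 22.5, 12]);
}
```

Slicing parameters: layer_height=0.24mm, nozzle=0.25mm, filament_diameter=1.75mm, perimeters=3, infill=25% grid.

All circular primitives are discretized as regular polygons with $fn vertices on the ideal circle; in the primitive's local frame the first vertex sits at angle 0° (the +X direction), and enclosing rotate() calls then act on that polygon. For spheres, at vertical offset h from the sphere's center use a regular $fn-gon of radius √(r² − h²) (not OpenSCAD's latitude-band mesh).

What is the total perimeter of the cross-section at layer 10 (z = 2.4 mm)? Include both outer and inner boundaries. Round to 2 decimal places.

15.09 mm

At z = 2.4 mm: the r=3.5 cylinder contributes a regular 16-gon of circumradius 3.5 (perimeter = 2·16·3.500·sin(180°/16) = 21.85 mm); the r=6 sphere at (-2.5, -2.5) slices to a regular 16-gon of circumradius 5.970 (√(r²−h²) with h=0.6 from center) (perimeter = 2·16·5.970·sin(180°/16) = 37.27 mm); the cube at (12, 9) (footprint 15.5×29.5) is included at this height (perimeter 90.00 mm); the cube at (14, 7) is present — its section is the full 16.5×22.5 rectangle (perimeter 78.00 mm); Taking the first minus the rest: starting from the r=3.5 cylinder, the r=6 sphere at (-2.5, -2.5) partially overlaps it — only the 32.35 mm² overlap (of its 109.11 mm²) is removed, clipping the outline; the 15.5×29.5 cube at (12, 9) misses the remaining region (no effect); the 16.5×22.5 cube at (14, 7) misses the remaining region (no effect) — boundary = 15.09 mm. Overall, the cross-section is a single solid region. Total boundary length (outer) = 15.09 mm.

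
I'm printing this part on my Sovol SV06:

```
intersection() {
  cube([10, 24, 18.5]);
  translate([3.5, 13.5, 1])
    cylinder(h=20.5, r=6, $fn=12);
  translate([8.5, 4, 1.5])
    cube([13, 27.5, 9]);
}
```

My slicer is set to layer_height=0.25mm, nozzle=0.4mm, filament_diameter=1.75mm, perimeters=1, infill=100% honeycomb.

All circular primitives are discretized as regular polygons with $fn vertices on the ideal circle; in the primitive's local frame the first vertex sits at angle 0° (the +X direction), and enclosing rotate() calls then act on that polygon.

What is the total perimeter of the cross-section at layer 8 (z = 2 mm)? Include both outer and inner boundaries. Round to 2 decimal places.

13.16 mm

At z = 2 mm: the 10×24 cube contributes its full rectangle (perimeter 68.00 mm); the r=6 cylinder at (3.5, 13.5) gives a regular 12-gon of circumradius 6 (constant along its height) (perimeter = 2·12·6.000·sin(180°/12) = 37.27 mm); the cube at (8.5, 4) (footprint 13×27.5) is included at this height (perimeter 81.00 mm); After intersecting: the r=6 cylinder at (3.5, 13.5) partially overlaps the 10×24 cube; clipping to the common part keeps 92.53 mm²; the 13×27.5 cube at (8.5, 4) partially overlaps the running intersection; clipping to the common part keeps 3.63 mm² — boundary = 13.16 mm. Overall, the cross-section is a single solid region. Total boundary length (outer) = 13.16 mm.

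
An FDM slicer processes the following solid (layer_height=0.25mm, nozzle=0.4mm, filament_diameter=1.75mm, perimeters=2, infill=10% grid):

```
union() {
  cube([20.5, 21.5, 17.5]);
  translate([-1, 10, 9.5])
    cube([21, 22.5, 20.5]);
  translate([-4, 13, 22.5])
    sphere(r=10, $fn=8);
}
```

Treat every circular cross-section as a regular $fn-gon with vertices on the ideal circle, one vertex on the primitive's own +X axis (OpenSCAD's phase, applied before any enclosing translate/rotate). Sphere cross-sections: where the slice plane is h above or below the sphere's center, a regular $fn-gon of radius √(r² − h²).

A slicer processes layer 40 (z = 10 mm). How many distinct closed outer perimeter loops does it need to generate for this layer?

At z = 10 mm: the cube is present — its section is the full 20.5×21.5 rectangle; the 21×22.5 cube at (-1, 10) contributes its full rectangle; the sphere at (-4, 13) does not reach this height (|z−center|=12.500 > r=10); Combining (union): the regions partially overlap (shared area 230.00 mm²), so overlapping operands fuse into one piece — 1 connected region. The result has 1 disconnected region.

1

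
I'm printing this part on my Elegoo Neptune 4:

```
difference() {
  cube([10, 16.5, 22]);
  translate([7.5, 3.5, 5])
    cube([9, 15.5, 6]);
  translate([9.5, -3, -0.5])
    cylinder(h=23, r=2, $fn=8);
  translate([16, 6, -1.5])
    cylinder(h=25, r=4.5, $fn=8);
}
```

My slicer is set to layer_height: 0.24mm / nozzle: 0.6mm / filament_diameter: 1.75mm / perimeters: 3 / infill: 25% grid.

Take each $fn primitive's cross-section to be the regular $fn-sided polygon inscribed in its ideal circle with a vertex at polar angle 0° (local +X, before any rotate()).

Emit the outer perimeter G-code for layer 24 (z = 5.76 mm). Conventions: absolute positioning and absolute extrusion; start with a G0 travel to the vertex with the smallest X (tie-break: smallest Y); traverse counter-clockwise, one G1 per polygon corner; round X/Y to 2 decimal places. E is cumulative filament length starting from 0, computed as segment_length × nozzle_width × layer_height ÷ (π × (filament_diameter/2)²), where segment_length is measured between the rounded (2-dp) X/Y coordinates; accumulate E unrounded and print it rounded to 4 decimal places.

G0 X0.00 Y0.00 Z5.76
G1 X10.00 Y0.00 E0.5987
G1 X10.00 Y3.50 E0.8082
G1 X7.50 Y3.50 E0.9579
G1 X7.50 Y16.50 E1.7362
G1 X0.00 Y16.50 E2.1852
G1 X0.00 Y0.00 E3.1730

At z = 5.76 mm: the cube is present — its section is the full 10×16.5 rectangle; the 9×15.5 cube at (7.5, 3.5) contributes its full rectangle; the cylinder at (9.5, -3): section is a regular 8-gon, circumradius r=2; the r=4.5 cylinder at (16, 6) contributes a regular 8-gon of circumradius 4.5; Subtracting the remaining from the first: starting from the 10×16.5 cube, the 9×15.5 cube at (7.5, 3.5) partially overlaps it — only the 32.50 mm² overlap (of its 139.50 mm²) is removed, clipping the outline; the r=2 cylinder at (9.5, -3) misses the remaining region (no effect); the r=4.5 cylinder at (16, 6) misses the remaining region (no effect) — 1 connected region. The outline is a single polygon with 6 vertices. Extrusion per mm of travel: 0.6 × 0.24 / (π × 0.875²) = 0.059868. Accumulating E over each segment gives final E = 3.1730.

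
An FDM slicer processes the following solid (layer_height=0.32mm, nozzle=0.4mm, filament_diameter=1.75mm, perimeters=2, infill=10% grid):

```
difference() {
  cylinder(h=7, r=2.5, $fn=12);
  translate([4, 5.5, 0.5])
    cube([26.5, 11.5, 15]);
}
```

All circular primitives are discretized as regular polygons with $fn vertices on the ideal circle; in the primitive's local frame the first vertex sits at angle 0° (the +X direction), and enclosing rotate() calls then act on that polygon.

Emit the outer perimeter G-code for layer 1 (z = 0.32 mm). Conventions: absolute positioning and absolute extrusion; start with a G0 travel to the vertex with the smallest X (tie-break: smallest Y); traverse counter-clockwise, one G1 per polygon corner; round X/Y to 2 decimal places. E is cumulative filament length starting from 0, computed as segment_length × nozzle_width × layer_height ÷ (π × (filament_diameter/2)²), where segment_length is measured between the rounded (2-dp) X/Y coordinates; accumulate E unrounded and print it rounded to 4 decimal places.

G0 X-2.50 Y0.00 Z0.32
G1 X-2.17 Y-1.25 E0.0688
G1 X-1.25 Y-2.17 E0.1380
G1 X0.00 Y-2.50 E0.2068
G1 X1.25 Y-2.17 E0.2756
G1 X2.17 Y-1.25 E0.3449
G1 X2.50 Y0.00 E0.4137
G1 X2.17 Y1.25 E0.4825
G1 X1.25 Y2.17 E0.5517
G1 X0.00 Y2.50 E0.6205
G1 X-1.25 Y2.17 E0.6893
G1 X-2.17 Y1.25 E0.7585
G1 X-2.50 Y0.00 E0.8273

At z = 0.32 mm: the cylinder: section is a regular 12-gon, circumradius r=2.5; the cube at (4, 5.5) does not reach this height (z outside [0.5, 15.5]); After the difference (first − rest): none of the subtracted shapes is present at this height, so the r=2.5 cylinder is unchanged — 1 connected region. The outline is a single polygon with 12 vertices. Extrusion per mm of travel: 0.4 × 0.32 / (π × 0.875²) = 0.053216. Accumulating E over each segment gives final E = 0.8273.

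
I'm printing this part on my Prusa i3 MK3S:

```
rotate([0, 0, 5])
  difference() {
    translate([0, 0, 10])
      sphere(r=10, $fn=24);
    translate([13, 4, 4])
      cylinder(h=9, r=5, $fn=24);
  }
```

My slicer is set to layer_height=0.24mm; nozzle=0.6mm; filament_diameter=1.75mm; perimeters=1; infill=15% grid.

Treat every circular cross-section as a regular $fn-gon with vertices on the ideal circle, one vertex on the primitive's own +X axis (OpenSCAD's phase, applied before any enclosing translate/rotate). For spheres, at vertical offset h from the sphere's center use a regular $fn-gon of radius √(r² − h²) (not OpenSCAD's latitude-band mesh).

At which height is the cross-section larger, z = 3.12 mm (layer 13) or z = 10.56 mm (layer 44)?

Layer 13 (z = 3.12): the sphere: section is a regular 24-gon, circumradius = √(r²−h²) = √(10²−6.88²) = 7.257 (area = (24/2)·7.257²·sin(360°/24) = 163.57 mm²); the cylinder at (13, 4) does not reach this height (z outside [4, 13]); After the difference (first − rest): none of the subtracted shapes is present at this height, so the r=10 sphere is unchanged — area = 163.57 mm²; (whole slice rotated 5° about Z — lengths, areas and connectivity unchanged). So its area = 163.57 mm². Layer 44 (z = 10.56): the r=10 sphere contributes a regular 24-gon of circumradius √(10²−0.56²) = 9.984 (area = (24/2)·9.984²·sin(360°/24) = 309.61 mm²); the r=5 cylinder at (13, 4) gives a regular 24-gon of circumradius 5 (constant along its height) (area = (24/2)·5.000²·sin(360°/24) = 77.65 mm²); Taking the first minus the rest: starting from the r=10 sphere (309.61 mm²), the r=5 cylinder at (13, 4) partially overlaps it — only the 4.98 mm² overlap (of its 77.65 mm²) is removed, clipping the outline — area = 304.63 mm²; (whole slice rotated 5° about Z — lengths, areas and connectivity unchanged). So its area = 304.63 mm². Layer 44 is larger (304.63 vs 163.57 mm²).

layer 44 (z = 10.56 mm)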